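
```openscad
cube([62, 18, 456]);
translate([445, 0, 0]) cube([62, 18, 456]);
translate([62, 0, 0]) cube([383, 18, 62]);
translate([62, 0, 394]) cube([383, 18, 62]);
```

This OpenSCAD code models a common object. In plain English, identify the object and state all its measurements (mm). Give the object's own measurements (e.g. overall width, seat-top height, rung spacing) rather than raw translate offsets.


A rectangular picture frame lying in the x–z plane (depth along y). The opening is 383 mm wide (x) by 332 mm tall (z), surrounded by a border 62 mm wide on all four sides. The frame is 18 mm deep and is made of two full-height vertical stiles with two horizontal rails fitted between them.


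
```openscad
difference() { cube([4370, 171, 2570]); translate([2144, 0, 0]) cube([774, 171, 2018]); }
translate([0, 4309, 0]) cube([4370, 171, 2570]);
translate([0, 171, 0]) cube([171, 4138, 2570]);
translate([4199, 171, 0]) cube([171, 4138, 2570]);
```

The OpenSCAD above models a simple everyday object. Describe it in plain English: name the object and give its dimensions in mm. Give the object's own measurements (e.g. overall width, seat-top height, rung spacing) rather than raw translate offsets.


A single room: four walls, each 2570 mm tall and 171 mm thick, enclosing an outside footprint 4370×4480 mm (x × y), no floor or roof. The front and back walls (−y and +y sides) run the full x-width; the side walls fit between their inner faces. A door opening 774 mm wide and 2018 mm tall is cut through the front wall from the floor up, its −x edge 2144 mm from the wall's −x end.


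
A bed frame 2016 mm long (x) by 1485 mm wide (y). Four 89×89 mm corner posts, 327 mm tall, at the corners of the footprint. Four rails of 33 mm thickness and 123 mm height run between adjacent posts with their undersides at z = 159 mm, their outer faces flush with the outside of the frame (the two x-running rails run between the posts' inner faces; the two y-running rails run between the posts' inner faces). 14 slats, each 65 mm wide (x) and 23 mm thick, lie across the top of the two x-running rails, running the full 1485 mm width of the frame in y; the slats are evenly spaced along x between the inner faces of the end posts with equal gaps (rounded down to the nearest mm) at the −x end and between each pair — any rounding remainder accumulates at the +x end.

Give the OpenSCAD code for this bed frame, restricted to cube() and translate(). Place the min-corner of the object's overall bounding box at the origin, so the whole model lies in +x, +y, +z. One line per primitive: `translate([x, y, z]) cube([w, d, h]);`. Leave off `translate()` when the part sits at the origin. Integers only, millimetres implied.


// slat z = rail_z + rail_h = 159 + 123 = 282
// slat gap = ⌊(1838 − 14·65) / 15⌋ = 61
cube([89, 89, 327]);
translate([0, 1396, 0]) cube([89, 89, 327]);
translate([1927, 0, 0]) cube([89, 89, 327]);
translate([1927, 1396, 0]) cube([89, 89, 327]);
translate([89, 0, 159]) cube([1838, 33, 123]);
translate([89, 1452, 159]) cube([1838, 33, 123]);
translate([0, 89, 159]) cube([33, 1307, 123]);
translate([1983, 89, 159]) cube([33, 1307, 123]);
translate([150, 0, 282]) cube([65, 1485, 23]);
translate([276, 0, 282]) cube([65, 1485, 23]);
translate([402, 0, 282]) cube([65, 1485, 23]);
translate([528, 0, 282]) cube([65, 1485, 23]);
translate([654, 0, 282]) cube([65, 1485, 23]);
translate([780, 0, 282]) cube([65, 1485, 23]);
translate([906, 0, 282]) cube([65, 1485, 23]);
translate([1032, 0, 282]) cube([65, 1485, 23]);
translate([1158, 0, 282]) cube([65, 1485, 23]);
translate([1284, 0, 282]) cube([65, 1485, 23]);
translate([1410, 0, 282]) cube([65, 1485, 23]);
translate([1536, 0, 282]) cube([65, 1485, 23]);
translate([1662, 0, 282]) cube([65, 1485, 23]);
translate([1788, 0, 282]) cube([65, 1485, 23]);


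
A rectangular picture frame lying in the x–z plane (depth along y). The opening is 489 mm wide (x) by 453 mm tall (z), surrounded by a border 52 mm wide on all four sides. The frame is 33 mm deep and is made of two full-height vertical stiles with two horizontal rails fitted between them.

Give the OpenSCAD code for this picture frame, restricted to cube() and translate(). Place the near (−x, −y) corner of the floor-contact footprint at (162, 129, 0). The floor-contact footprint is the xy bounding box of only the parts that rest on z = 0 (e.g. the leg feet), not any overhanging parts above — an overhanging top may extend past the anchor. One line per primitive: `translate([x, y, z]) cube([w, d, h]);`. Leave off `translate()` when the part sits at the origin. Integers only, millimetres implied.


translate([162, 129, 0]) cube([52, 33, 557]);
translate([703, 129, 0]) cube([52, 33, 557]);
translate([214, 129, 0]) cube([489, 33, 52]);
translate([214, 129, 505]) cube([489, 33, 52]);


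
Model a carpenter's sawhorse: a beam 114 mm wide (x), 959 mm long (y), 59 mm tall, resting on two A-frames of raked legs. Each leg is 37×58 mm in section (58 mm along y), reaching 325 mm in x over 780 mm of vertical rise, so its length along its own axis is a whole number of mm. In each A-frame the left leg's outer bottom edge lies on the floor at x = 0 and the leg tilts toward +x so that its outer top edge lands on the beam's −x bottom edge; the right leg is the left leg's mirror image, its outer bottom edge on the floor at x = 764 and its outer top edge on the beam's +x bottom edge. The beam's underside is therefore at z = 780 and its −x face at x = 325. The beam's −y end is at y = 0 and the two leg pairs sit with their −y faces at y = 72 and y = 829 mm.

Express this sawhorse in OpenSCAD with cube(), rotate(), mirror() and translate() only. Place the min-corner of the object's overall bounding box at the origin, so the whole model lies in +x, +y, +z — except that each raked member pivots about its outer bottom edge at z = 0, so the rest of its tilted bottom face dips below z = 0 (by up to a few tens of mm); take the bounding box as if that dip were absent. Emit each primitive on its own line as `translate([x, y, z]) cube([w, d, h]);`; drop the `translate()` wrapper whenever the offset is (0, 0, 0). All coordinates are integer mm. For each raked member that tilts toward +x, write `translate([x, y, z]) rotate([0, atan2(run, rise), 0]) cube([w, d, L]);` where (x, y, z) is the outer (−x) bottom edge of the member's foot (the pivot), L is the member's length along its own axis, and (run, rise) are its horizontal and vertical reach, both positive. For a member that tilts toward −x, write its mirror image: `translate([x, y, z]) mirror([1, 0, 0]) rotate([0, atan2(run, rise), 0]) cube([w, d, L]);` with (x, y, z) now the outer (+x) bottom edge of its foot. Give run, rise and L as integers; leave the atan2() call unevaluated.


translate([325, 0, 780]) cube([114, 959, 59]);
translate([0, 72, 0]) rotate([0, atan2(325, 780), 0]) cube([37, 58, 845]);
translate([764, 72, 0]) mirror([1, 0, 0]) rotate([0, atan2(325, 780), 0]) cube([37, 58, 845]);
translate([0, 829, 0]) rotate([0, atan2(325, 780), 0]) cube([37, 58, 845]);
translate([764, 829, 0]) mirror([1, 0, 0]) rotate([0, atan2(325, 780), 0]) cube([37, 58, 845]);


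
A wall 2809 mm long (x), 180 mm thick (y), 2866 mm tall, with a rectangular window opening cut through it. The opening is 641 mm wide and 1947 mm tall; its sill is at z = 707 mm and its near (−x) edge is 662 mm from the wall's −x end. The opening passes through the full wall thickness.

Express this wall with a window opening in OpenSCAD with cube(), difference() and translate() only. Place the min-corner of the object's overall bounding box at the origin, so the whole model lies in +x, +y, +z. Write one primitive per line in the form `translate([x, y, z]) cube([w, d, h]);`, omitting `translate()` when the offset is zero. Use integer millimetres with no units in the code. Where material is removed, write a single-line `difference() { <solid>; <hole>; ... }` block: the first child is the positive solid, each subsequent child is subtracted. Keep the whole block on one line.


difference() { cube([2809, 180, 2866]); translate([662, 0, 707]) cube([641, 180, 1947]); }


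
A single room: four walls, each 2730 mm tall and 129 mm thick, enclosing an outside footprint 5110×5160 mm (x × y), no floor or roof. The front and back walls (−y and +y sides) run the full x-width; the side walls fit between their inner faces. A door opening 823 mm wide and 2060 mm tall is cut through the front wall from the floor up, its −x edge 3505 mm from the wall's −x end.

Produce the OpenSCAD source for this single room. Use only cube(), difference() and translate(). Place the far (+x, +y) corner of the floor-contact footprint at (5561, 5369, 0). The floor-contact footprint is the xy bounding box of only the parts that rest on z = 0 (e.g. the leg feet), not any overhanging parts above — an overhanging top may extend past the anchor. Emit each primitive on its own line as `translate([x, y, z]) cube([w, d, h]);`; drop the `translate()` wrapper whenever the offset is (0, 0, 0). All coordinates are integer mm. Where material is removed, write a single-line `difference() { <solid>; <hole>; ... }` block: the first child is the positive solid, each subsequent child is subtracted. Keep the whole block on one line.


difference() { translate([451, 209, 0]) cube([5110, 129, 2730]); translate([3956, 209, 0]) cube([823, 129, 2060]); }
translate([451, 5240, 0]) cube([5110, 129, 2730]);
translate([451, 338, 0]) cube([129, 4902, 2730]);
translate([5432, 338, 0]) cube([129, 4902, 2730]);


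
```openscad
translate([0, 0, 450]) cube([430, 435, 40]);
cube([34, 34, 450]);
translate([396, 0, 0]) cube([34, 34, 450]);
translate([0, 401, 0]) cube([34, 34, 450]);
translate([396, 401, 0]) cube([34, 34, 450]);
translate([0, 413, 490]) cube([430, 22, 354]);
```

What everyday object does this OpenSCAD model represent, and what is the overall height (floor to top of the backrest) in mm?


A chair. The overall height is 844 mm.

A slab on four corner posts with a tall panel at the back — a chair. The seat slab sits at z = 450 with thickness 40, and the 354 mm backrest starts at the seat top, so the overall height is 450 + 40 + 354 = 844 mm.


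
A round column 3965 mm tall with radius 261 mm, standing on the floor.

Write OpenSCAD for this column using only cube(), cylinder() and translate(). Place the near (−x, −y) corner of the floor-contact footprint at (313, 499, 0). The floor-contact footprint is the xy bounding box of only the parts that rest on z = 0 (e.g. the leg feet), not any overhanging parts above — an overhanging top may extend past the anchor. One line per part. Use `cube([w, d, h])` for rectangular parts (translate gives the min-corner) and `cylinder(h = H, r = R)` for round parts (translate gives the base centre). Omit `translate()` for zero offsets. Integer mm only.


translate([574, 760, 0]) cylinder(h = 3965, r = 261);


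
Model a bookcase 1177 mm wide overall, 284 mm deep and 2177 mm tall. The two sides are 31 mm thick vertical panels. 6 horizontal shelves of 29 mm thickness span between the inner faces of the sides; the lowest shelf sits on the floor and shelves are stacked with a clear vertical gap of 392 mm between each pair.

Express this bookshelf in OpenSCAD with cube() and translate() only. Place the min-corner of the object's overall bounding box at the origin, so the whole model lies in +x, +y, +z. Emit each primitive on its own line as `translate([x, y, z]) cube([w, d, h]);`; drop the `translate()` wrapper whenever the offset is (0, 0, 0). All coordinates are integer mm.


cube([31, 284, 2177]);
translate([1146, 0, 0]) cube([31, 284, 2177]);
translate([31, 0, 0]) cube([1115, 284, 29]);
translate([31, 0, 421]) cube([1115, 284, 29]);
translate([31, 0, 842]) cube([1115, 284, 29]);
translate([31, 0, 1263]) cube([1115, 284, 29]);
translate([31, 0, 1684]) cube([1115, 284, 29]);
translate([31, 0, 2105]) cube([1115, 284, 29]);


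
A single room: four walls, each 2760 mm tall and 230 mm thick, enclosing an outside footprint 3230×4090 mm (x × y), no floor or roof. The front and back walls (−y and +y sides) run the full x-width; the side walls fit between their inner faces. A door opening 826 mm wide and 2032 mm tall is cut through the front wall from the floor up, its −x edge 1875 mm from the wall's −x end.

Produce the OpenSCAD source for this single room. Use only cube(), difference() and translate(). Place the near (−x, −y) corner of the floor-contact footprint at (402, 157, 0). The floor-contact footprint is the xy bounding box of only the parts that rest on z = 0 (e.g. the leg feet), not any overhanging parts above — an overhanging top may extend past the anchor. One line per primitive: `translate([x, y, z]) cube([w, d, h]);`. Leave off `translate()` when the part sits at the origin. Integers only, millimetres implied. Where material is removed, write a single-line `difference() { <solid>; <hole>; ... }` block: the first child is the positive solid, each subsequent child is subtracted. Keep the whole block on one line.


difference() { translate([402, 157, 0]) cube([3230, 230, 2760]); translate([2277, 157, 0]) cube([826, 230, 2032]); }
translate([402, 4017, 0]) cube([3230, 230, 2760]);
translate([402, 387, 0]) cube([230, 3630, 2760]);
translate([3402, 387, 0]) cube([230, 3630, 2760]);


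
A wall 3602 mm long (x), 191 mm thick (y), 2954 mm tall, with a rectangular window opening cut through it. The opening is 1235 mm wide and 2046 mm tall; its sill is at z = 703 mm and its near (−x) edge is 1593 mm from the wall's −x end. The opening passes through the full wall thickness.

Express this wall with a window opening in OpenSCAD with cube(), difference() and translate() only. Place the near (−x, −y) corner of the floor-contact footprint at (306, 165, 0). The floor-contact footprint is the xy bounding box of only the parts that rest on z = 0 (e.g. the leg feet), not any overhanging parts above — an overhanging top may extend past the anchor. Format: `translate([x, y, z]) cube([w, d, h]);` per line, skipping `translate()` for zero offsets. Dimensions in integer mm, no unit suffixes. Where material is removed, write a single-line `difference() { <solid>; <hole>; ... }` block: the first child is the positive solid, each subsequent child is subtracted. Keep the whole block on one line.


difference() { translate([306, 165, 0]) cube([3602, 191, 2954]); translate([1899, 165, 703]) cube([1235, 191, 2046]); }


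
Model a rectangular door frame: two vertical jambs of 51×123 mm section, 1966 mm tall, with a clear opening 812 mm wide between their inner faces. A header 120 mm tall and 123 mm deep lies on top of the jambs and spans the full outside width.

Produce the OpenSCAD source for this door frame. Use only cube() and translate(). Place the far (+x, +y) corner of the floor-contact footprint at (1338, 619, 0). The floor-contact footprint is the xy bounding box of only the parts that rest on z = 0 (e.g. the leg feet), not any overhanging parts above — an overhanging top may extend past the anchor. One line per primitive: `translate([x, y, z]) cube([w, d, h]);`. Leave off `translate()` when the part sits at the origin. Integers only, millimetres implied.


translate([424, 496, 0]) cube([51, 123, 1966]);
translate([1287, 496, 0]) cube([51, 123, 1966]);
translate([424, 496, 1966]) cube([914, 123, 120]);


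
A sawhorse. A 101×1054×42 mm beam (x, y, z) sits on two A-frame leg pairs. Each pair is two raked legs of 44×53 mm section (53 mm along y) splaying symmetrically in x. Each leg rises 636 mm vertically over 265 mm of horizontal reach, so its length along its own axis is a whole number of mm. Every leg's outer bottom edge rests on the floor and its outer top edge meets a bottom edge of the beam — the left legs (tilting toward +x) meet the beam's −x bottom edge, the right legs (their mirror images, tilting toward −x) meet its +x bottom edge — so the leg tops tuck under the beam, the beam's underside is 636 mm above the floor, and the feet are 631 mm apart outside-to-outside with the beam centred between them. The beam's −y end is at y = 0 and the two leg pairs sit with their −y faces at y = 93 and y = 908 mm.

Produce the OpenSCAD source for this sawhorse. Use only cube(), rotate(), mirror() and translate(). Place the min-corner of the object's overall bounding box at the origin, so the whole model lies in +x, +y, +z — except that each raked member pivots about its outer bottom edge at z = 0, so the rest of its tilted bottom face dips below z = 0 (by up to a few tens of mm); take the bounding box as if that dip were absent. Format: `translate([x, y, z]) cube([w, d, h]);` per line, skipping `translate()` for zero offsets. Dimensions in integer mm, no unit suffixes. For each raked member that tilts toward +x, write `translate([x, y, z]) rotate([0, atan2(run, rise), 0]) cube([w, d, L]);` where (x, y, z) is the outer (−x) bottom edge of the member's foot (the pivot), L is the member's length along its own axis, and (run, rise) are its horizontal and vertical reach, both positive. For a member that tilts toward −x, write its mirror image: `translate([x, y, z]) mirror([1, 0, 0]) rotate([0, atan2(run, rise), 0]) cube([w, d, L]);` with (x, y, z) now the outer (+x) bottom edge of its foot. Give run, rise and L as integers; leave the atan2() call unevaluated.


translate([265, 0, 636]) cube([101, 1054, 42]);
translate([0, 93, 0]) rotate([0, atan2(265, 636), 0]) cube([44, 53, 689]);
translate([631, 93, 0]) mirror([1, 0, 0]) rotate([0, atan2(265, 636), 0]) cube([44, 53, 689]);
translate([0, 908, 0]) rotate([0, atan2(265, 636), 0]) cube([44, 53, 689]);
translate([631, 908, 0]) mirror([1, 0, 0]) rotate([0, atan2(265, 636), 0]) cube([44, 53, 689]);


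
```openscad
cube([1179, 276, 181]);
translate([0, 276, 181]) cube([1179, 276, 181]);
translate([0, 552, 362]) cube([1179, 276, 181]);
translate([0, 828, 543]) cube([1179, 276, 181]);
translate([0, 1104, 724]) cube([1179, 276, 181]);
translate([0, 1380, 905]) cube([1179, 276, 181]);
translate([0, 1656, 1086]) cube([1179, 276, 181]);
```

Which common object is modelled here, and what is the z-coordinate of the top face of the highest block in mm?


A staircase. The total rise is 1267 mm.

7 identical blocks, each offset up and back from the previous — a staircase. Each step is 181 mm tall and there are 7 of them, so the total rise is 7 × 181 = 1267 mm.


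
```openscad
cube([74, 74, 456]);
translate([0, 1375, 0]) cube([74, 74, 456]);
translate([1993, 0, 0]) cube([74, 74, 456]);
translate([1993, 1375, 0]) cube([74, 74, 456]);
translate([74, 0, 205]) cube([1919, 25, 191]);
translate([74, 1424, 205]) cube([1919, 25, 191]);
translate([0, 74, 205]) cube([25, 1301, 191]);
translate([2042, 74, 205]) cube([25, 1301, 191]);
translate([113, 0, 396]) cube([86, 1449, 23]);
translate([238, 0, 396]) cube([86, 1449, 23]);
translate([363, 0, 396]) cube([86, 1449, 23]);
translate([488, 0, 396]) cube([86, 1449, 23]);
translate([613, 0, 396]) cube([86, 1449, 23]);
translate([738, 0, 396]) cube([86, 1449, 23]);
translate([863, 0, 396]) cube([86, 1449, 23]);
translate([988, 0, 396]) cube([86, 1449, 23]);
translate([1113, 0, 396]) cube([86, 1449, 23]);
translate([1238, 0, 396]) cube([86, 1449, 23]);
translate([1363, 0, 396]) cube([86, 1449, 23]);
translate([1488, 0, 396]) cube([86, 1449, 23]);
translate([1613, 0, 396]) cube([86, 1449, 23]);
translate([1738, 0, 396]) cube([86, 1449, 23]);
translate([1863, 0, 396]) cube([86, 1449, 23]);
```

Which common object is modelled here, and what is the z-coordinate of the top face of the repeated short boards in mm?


A bed frame. The slat-top height is 419 mm.

Four posts, four rails, and a row of slats — a bed frame. Slats sit on the rails at z = 205 + 191 = 396; with slat thickness 23, the top is 419 mm.


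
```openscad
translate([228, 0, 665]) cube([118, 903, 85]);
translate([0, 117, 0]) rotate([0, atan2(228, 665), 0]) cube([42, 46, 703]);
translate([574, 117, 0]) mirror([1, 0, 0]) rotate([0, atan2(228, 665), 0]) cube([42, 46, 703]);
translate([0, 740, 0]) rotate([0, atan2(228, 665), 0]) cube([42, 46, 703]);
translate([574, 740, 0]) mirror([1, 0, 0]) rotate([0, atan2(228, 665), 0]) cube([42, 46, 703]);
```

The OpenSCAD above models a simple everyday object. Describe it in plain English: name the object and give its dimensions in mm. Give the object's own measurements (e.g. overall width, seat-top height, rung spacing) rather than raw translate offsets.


A sawhorse. A 118×903×85 mm beam (x, y, z) sits on two A-frame leg pairs. Each pair is two raked legs of 42×46 mm section (46 mm along y) splaying symmetrically in x. Each leg rises 665 mm vertically over 228 mm of horizontal reach and is 703 mm long along its own axis. Every leg's outer bottom edge rests on the floor and its outer top edge meets a bottom edge of the beam — the left legs (tilting toward +x) meet the beam's −x bottom edge, the right legs (their mirror images, tilting toward −x) meet its +x bottom edge — so the leg tops tuck under the beam, the beam's underside is 665 mm above the floor, and the feet are 574 mm apart outside-to-outside with the beam centred between them. The two leg pairs are set in 117 mm from either end of the beam.


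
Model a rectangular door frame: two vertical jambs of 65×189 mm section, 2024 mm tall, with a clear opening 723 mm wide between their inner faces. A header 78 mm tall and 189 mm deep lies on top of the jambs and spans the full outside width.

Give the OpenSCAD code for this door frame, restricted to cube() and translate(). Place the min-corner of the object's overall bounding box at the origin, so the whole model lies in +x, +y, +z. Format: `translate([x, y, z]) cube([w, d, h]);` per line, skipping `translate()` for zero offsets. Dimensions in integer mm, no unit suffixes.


cube([65, 189, 2024]);
translate([788, 0, 0]) cube([65, 189, 2024]);
translate([0, 0, 2024]) cube([853, 189, 78]);


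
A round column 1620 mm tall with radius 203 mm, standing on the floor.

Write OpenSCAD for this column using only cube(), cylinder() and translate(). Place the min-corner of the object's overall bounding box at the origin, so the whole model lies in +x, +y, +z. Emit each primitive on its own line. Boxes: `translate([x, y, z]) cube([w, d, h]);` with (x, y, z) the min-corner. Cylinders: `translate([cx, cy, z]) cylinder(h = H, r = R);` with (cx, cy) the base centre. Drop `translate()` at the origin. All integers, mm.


translate([203, 203, 0]) cylinder(h = 1620, r = 203);


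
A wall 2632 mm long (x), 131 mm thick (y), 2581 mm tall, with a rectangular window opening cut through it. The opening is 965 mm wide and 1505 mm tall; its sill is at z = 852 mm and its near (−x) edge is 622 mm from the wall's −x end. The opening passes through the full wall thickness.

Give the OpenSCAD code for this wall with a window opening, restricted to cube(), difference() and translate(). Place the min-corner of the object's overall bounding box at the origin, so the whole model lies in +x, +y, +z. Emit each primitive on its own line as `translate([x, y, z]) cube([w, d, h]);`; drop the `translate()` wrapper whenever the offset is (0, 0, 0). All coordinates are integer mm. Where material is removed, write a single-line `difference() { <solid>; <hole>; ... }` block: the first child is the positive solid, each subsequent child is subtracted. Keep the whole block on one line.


difference() { cube([2632, 131, 2581]); translate([622, 0, 852]) cube([965, 131, 1505]); }


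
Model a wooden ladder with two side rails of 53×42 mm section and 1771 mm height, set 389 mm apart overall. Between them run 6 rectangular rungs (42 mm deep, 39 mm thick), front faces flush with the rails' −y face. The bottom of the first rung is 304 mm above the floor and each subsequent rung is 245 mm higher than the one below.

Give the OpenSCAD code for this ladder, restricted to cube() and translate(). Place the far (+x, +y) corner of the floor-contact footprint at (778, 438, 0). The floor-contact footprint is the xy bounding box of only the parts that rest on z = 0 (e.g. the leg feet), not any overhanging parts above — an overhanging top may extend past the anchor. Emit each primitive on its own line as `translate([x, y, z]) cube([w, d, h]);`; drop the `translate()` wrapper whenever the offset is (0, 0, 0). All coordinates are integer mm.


// rung span = 389 - 2*53 = 283
// rung[k] z = 304 + k*245
translate([389, 396, 0]) cube([53, 42, 1771]);
translate([725, 396, 0]) cube([53, 42, 1771]);
translate([442, 396, 304]) cube([283, 42, 39]);
translate([442, 396, 549]) cube([283, 42, 39]);
translate([442, 396, 794]) cube([283, 42, 39]);
translate([442, 396, 1039]) cube([283, 42, 39]);
translate([442, 396, 1284]) cube([283, 42, 39]);
translate([442, 396, 1529]) cube([283, 42, 39]);


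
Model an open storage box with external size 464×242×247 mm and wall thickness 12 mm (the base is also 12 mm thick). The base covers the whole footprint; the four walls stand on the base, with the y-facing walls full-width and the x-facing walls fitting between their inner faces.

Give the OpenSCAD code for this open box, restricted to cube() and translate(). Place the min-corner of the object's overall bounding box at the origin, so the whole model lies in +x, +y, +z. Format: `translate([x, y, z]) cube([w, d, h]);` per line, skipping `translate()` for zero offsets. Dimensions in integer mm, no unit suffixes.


cube([464, 242, 12]);
translate([0, 0, 12]) cube([464, 12, 235]);
translate([0, 230, 12]) cube([464, 12, 235]);
translate([0, 12, 12]) cube([12, 218, 235]);
translate([452, 12, 12]) cube([12, 218, 235]);


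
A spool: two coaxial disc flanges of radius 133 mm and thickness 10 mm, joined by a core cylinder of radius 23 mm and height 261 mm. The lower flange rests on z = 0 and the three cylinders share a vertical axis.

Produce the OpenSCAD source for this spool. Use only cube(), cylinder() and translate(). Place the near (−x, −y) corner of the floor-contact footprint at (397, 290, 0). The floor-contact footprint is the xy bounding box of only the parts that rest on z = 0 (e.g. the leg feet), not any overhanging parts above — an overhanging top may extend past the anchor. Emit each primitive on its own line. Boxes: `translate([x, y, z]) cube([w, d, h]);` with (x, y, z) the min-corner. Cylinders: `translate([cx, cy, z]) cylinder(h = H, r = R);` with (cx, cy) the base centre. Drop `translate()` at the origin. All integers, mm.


translate([530, 423, 0]) cylinder(h = 10, r = 133);
translate([530, 423, 10]) cylinder(h = 261, r = 23);
translate([530, 423, 271]) cylinder(h = 10, r = 133);


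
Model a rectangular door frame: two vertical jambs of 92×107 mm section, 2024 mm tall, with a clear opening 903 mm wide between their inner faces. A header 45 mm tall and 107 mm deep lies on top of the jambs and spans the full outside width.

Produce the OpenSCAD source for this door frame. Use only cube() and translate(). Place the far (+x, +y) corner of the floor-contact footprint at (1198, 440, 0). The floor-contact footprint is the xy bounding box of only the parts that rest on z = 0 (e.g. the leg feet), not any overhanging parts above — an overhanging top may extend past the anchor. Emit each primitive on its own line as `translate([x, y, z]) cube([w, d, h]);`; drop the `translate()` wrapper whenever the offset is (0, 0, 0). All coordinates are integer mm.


translate([111, 333, 0]) cube([92, 107, 2024]);
translate([1106, 333, 0]) cube([92, 107, 2024]);
translate([111, 333, 2024]) cube([1087, 107, 45]);


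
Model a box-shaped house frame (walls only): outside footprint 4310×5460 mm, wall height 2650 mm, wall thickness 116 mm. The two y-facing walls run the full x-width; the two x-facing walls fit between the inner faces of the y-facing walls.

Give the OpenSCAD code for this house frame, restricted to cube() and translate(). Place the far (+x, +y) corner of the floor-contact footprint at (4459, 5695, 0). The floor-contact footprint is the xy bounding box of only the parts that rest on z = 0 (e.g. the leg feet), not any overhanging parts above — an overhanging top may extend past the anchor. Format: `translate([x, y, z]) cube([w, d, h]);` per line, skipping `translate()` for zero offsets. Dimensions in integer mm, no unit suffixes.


translate([149, 235, 0]) cube([4310, 116, 2650]);
translate([149, 5579, 0]) cube([4310, 116, 2650]);
translate([149, 351, 0]) cube([116, 5228, 2650]);
translate([4343, 351, 0]) cube([116, 5228, 2650]);


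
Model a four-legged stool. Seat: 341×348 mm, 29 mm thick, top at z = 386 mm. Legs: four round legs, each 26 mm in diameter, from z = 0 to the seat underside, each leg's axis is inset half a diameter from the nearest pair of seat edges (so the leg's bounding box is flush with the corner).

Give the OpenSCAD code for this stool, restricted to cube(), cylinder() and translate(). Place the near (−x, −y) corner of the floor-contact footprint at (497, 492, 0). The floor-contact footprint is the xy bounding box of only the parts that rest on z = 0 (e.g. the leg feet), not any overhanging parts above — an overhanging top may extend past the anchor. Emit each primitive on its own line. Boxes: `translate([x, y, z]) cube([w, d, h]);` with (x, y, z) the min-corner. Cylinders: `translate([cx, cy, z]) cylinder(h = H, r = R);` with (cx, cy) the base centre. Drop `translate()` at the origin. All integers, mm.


translate([497, 492, 357]) cube([341, 348, 29]);
translate([510, 505, 0]) cylinder(h = 357, r = 13);
translate([825, 505, 0]) cylinder(h = 357, r = 13);
translate([510, 827, 0]) cylinder(h = 357, r = 13);
translate([825, 827, 0]) cylinder(h = 357, r = 13);


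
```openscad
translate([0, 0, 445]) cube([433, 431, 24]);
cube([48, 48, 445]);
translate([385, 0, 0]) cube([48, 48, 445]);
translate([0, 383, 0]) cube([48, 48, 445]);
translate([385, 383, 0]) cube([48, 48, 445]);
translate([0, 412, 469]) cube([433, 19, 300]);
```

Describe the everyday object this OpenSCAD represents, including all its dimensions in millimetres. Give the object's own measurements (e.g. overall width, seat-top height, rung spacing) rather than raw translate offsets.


A chair. The seat is a 433×431×24 mm slab with its top at z = 469 mm, on four 48×48 mm corner legs (flush with the seat edges, standing on z = 0). A flat backrest 19 mm thick, 300 mm tall, spans the full seat width and rises from the seat top along its +y edge, rear face flush with the rear of the seat.


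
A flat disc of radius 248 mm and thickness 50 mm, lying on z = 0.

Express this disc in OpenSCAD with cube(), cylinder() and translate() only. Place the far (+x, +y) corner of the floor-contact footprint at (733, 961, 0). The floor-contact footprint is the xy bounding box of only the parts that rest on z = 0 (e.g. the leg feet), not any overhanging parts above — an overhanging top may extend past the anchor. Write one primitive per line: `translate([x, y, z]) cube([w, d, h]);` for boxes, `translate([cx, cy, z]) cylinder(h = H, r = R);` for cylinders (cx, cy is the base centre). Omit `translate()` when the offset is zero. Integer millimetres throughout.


translate([485, 713, 0]) cylinder(h = 50, r = 248);


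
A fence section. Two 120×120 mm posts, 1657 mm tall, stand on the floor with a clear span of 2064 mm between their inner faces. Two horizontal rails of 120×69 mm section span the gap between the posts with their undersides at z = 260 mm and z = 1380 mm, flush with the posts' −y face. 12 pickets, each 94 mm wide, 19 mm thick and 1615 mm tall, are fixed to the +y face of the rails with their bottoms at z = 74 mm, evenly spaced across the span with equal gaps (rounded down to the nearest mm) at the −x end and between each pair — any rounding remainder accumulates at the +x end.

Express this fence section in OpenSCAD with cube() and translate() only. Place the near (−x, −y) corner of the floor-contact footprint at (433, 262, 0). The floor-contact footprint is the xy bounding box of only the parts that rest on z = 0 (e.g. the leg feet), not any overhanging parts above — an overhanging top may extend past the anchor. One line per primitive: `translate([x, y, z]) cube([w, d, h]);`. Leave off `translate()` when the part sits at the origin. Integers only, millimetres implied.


translate([433, 262, 0]) cube([120, 120, 1657]);
translate([2617, 262, 0]) cube([120, 120, 1657]);
translate([553, 262, 260]) cube([2064, 120, 69]);
translate([553, 262, 1380]) cube([2064, 120, 69]);
translate([625, 382, 74]) cube([94, 19, 1615]);
translate([791, 382, 74]) cube([94, 19, 1615]);
translate([957, 382, 74]) cube([94, 19, 1615]);
translate([1123, 382, 74]) cube([94, 19, 1615]);
translate([1289, 382, 74]) cube([94, 19, 1615]);
translate([1455, 382, 74]) cube([94, 19, 1615]);
translate([1621, 382, 74]) cube([94, 19, 1615]);
translate([1787, 382, 74]) cube([94, 19, 1615]);
translate([1953, 382, 74]) cube([94, 19, 1615]);
translate([2119, 382, 74]) cube([94, 19, 1615]);
translate([2285, 382, 74]) cube([94, 19, 1615]);
translate([2451, 382, 74]) cube([94, 19, 1615]);


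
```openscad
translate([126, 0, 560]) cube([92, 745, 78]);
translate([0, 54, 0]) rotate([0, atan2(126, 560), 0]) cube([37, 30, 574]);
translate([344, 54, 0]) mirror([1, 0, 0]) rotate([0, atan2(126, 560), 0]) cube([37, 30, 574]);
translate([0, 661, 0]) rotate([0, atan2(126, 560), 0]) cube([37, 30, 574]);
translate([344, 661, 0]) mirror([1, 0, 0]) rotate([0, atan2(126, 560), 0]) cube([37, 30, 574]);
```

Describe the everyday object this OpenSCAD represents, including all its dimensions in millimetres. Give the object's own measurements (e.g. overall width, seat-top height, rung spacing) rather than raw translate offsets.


A sawhorse. A 92×745×78 mm beam (x, y, z) sits on two A-frame leg pairs. Each pair is two raked legs of 37×30 mm section (30 mm along y) splaying symmetrically in x. Each leg rises 560 mm vertically over 126 mm of horizontal reach and is 574 mm long along its own axis. Every leg's outer bottom edge rests on the floor and its outer top edge meets a bottom edge of the beam — the left legs (tilting toward +x) meet the beam's −x bottom edge, the right legs (their mirror images, tilting toward −x) meet its +x bottom edge — so the leg tops tuck under the beam, the beam's underside is 560 mm above the floor, and the feet are 344 mm apart outside-to-outside with the beam centred between them. The two leg pairs are set in 54 mm from either end of the beam.


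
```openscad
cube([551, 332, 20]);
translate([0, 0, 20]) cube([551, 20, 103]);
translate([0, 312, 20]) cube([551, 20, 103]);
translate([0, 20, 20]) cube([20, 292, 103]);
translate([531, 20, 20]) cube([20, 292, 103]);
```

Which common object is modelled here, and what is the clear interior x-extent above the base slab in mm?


An open box. The internal width is 511 mm.

A 551×332 base slab with four walls standing on it — an open box. The base is 551 mm wide and the walls are 20 mm thick, so the internal width is 551 − 2 × 20 = 511 mm.


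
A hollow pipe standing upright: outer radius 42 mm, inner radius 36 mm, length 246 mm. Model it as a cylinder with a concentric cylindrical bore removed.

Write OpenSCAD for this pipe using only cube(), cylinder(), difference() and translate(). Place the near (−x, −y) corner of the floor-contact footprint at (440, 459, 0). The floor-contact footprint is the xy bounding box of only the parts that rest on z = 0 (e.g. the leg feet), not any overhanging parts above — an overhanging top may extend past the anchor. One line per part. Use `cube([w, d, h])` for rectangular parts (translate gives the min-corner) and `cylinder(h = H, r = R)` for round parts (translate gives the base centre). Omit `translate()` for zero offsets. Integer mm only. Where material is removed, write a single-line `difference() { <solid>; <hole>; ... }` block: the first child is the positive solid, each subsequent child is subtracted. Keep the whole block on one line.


difference() { translate([482, 501, 0]) cylinder(h = 246, r = 42); translate([482, 501, 0]) cylinder(h = 246, r = 36); }


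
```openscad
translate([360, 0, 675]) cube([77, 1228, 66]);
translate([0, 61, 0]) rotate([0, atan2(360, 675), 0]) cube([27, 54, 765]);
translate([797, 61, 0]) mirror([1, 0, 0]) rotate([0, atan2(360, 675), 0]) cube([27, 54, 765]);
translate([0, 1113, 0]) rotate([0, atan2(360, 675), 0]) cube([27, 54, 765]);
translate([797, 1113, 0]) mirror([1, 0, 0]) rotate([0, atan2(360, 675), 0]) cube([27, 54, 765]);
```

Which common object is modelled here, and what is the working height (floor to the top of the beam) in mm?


A sawhorse. The overall height is 741 mm.

A beam across two mirrored pairs of raked legs — a sawhorse. The beam's underside is at z = 675 (matching the legs' vertical rise in atan2(360, 675)) and the beam is 66 mm tall, so its top is at 675 + 66 = 741 mm. The raked legs top out at the beam's underside, so that is the highest point.


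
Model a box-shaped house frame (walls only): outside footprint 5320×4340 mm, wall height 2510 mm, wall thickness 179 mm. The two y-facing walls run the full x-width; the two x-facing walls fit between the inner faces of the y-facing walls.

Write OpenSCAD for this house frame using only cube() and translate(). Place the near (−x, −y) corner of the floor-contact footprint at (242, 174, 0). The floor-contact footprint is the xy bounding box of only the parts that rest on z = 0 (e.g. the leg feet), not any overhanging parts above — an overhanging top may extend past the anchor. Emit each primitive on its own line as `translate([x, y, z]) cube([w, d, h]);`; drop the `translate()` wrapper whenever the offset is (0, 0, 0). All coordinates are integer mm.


translate([242, 174, 0]) cube([5320, 179, 2510]);
translate([242, 4335, 0]) cube([5320, 179, 2510]);
translate([242, 353, 0]) cube([179, 3982, 2510]);
translate([5383, 353, 0]) cube([179, 3982, 2510]);


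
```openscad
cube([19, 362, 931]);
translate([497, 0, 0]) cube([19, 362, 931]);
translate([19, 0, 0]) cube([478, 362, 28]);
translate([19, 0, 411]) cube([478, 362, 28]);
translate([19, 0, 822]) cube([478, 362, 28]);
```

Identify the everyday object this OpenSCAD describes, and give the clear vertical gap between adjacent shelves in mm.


A bookshelf. The clear shelf gap is 383 mm.

Two tall side panels with 3 horizontal boards between them — a bookshelf. The first two shelf undersides are at z = 0 and z = 411; with shelf thickness 28, the clear gap is 411 − 0 − 28 = 383 mm.


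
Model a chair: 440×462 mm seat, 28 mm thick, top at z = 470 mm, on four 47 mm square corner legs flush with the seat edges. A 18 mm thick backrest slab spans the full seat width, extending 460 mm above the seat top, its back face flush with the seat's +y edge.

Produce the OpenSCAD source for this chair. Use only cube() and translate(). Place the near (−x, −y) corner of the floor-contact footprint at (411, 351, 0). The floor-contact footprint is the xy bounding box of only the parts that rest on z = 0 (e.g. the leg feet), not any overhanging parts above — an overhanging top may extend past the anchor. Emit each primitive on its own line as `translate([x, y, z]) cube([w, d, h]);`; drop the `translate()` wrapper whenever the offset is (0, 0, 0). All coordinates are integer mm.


translate([411, 351, 442]) cube([440, 462, 28]);
translate([411, 351, 0]) cube([47, 47, 442]);
translate([804, 351, 0]) cube([47, 47, 442]);
translate([411, 766, 0]) cube([47, 47, 442]);
translate([804, 766, 0]) cube([47, 47, 442]);
translate([411, 795, 470]) cube([440, 18, 460]);


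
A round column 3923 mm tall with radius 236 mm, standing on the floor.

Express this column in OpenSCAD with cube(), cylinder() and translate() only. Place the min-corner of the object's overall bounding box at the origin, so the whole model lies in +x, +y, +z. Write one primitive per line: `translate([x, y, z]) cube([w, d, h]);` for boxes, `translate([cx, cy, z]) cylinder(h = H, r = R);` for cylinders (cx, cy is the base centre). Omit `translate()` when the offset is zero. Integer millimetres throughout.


translate([236, 236, 0]) cylinder(h = 3923, r = 236);


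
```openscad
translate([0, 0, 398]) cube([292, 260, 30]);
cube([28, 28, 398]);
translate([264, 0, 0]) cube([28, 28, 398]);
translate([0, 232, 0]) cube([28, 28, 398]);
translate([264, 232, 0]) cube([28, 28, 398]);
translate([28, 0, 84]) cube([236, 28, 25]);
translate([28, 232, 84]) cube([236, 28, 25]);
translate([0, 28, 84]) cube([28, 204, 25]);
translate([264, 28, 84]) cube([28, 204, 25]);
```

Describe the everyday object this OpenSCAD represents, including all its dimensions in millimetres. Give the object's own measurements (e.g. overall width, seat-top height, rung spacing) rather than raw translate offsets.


A simple wooden stool: a rectangular seat 292 mm (x) by 260 mm (y), 30 mm thick, top face at z = 428 mm, on four square legs, each 28×28 mm in cross-section. The legs rest on z = 0, each flush with a corner of the seat. Four stretchers, 28 mm wide and 25 mm tall, connect adjacent legs with their undersides at z = 84 mm, each running between the inner faces of the legs it joins and aligned with the legs' outer faces on the other axis.
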